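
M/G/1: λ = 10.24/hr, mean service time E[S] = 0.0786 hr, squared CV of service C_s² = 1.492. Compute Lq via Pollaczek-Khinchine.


ρ = λ·E[S] = 10.24·0.0786 = 0.8049
Lq = ρ²(1+C_s²)/(2(1−ρ)) = 0.6478·(1+1.492)/(2·0.1951)
= 0.6478·2.4920/0.3903 = 4.13643

Final: 4.13643


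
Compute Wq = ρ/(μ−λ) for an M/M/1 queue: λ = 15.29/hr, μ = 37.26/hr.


ρ = 15.29/37.26 = 0.4104
Wq = ρ/(μ−λ) = 0.4104/(37.26 − 15.29) = 0.4104/21.97 = 0.01868 hr

Final: 0.01868 hr


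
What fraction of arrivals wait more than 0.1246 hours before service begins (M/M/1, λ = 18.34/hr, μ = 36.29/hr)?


ρ = 18.34/36.29 = 0.5054
P(Wq > t) = ρ·e^{−(μ−λ)t} = 0.5054·e^{−2.2366}
= 0.5054·0.106824 = 0.053986

Final: 0.053986


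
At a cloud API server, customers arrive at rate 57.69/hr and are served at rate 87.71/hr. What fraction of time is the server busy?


ρ = λ/μ = 57.69/87.71 = 0.6577

Final: 0.6577


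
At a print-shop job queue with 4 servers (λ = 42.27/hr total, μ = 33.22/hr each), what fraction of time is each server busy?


ρ = λ/(cμ) = 42.27/(4·33.22) = 42.27/132.88 = 0.3181

Final: 0.3181


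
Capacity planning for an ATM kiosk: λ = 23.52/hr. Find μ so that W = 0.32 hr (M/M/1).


W = 1/(μ−λ) ⇒ μ − λ = 1/W = 1/0.32 = 3.1250
μ = λ + 1/W = 23.52 + 3.1250 = 26.6450 per hr

Final: 26.6450 /hr


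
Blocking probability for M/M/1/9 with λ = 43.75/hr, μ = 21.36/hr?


ρ = λ/μ = 43.75/21.36 = 2.0482
P_K = (1−ρ)ρ^K/(1−ρ^(K+1)) = (-1.0482·634.441058)/(1 − 1299.475483)
= -665.034424/-1298.475483 = 0.512166

Final: 0.512166


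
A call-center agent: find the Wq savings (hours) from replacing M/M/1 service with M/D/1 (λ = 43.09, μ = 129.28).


ρ = 43.09/129.28 = 0.3333
Wq(M/M/1) = ρ/(μ−λ) = 0.3333/86.19 = 0.003867 hr
Wq(M/D/1) = ρ/(2(μ−λ)) = 0.001934 hr
Savings = 0.003867 − 0.001934 = 0.001934 hr

Final: 0.001934 hr


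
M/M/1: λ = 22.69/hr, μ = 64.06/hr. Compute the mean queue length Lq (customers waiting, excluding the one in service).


ρ = 22.69/64.06 = 0.3542
Lq = ρ²/(1−ρ) = 0.1255/0.6458 = 0.1943

Final: 0.1943


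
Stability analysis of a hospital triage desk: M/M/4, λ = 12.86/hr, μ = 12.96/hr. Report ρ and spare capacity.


Total capacity cμ = 4·12.96 = 51.84/hr
ρ = λ/(cμ) = 12.86/51.84 = 0.2481
Stable ⇔ ρ < 1: YES
Spare capacity = cμ − λ = 51.84 − 12.86 = 38.98/hr

Final: ρ = 0.2481; stable; margin = 38.98/hr


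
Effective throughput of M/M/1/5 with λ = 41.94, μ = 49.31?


ρ = 0.8505; P_K = (1−ρ)ρ^5/(1−ρ^6) = 0.107057
λ_eff = λ(1 − P_K) = 41.94·(1 − 0.107057) = 41.94·0.892943 = 37.4500 /hr

Final: 37.4500 /hr


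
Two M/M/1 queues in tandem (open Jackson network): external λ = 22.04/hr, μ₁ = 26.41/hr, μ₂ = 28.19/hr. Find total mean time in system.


Each node sees arrival rate λ = 22.04/hr (tandem ⇒ throughput preserved).
W₁ = 1/(μ₁−λ) = 1/(26.41−22.04) = 0.22883 hr
W₂ = 1/(μ₂−λ) = 1/(28.19−22.04) = 0.16260 hr
W_total = W₁ + W₂ = 0.22883 + 0.16260 = 0.39143 hr

Final: 0.39143 hr


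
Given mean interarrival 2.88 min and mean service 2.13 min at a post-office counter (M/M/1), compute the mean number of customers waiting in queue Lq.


λ = 60/2.88 = 20.8333 /hr
μ = 60/2.13 = 28.1690 /hr
ρ = λ/μ = 20.8333/28.1690 = 0.7396
Lq = ρ²/(1−ρ) = 0.5470/0.2604 = 2.1004

Final: 2.1004


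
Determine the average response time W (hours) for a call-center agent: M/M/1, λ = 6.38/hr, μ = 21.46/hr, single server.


W = 1/(μ−λ) = 1/(21.46 − 6.38) = 1/15.08 = 0.06631 hr

Final: 0.06631 hr


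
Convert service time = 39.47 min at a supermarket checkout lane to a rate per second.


μ = 1/(service time) in consistent units.
1 second = 0.0166667 min, so μ = 0.0166667/39.47 = 0.0004223 per second

Final: 0.0004223 /sec


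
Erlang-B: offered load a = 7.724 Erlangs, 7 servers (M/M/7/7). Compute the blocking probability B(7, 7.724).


B(c,a) = (a^c/c!) / Σ_{k=0}^{c} a^k/k!
a^7/7! = 325.435795
Σ terms (k=0..7): 1.00000 + 7.72400 + 29.83009 + 76.80253 + 148.30569 + 229.10263 + 294.93146 + 325.43579 = 1113.132196
B = 325.435795/1113.132196 = 0.292360

Final: 0.292360


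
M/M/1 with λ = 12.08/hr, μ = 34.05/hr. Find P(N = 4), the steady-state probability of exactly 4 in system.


ρ = 12.08/34.05 = 0.3548
P_n = (1−ρ)·ρ^n = (1 − 0.3548)·0.3548^4 = 0.6452·0.015842 = 0.010221

Final: 0.010221


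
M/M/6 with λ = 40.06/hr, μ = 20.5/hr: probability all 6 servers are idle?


a = λ/μ = 40.06/20.5 = 1.9541; ρ = a/c = 0.3257
Σ_{k=0}^{5} a^k/k! (terms k=0..5) = 1.00000 + 1.95415 + 1.90934 + 1.24371 + 0.60760 + 0.23747 = 6.95227
Tail: a^6/(6!(1−ρ)) = 55.68555/(720·0.6743) = 0.11470
P₀ = 1/(6.95227 + 0.11470) = 1/7.06697 = 0.141503

Final: 0.141503


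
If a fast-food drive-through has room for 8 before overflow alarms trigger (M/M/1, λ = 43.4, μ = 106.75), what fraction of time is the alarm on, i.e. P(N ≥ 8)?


ρ = 43.4/106.75 = 0.4066
P(N ≥ n) = ρ^n = 0.4066^8 = 0.0007464

Final: 0.0007464


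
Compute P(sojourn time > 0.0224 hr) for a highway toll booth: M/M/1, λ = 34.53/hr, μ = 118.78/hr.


W ~ Exponential(μ−λ) for M/M/1.
μ − λ = 118.78 − 34.53 = 84.2500
P(W > t) = e^{−(μ−λ)t} = e^{−1.8872} = 0.151495

Final: 0.151495


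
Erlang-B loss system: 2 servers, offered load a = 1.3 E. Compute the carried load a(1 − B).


B(2,1.3) = 0.268680 (Erlang-B)
Carried load = a(1 − B) = 1.3·(1 − 0.268680) = 1.3·0.731320 = 0.9507 E

Final: 0.9507 Erlangs


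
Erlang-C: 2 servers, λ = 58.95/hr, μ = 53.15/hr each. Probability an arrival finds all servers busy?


a = λ/μ = 1.1091; ρ = a/2 = 0.5546
P₀ = 0.286536 (from M/M/c formula)
C(c,a) = [a^c/(c!(1−ρ))]·P₀ = [1.23016/(2·0.4454)]·0.286536
= 1.38084·0.286536 = 0.395661

Final: 0.395661


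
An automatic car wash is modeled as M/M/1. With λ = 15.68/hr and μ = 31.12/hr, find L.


ρ = λ/μ = 15.68/31.12 = 0.5039
L = ρ/(1−ρ) = 0.5039/(1 − 0.5039) = 0.5039/0.4961 = 1.0155

Final: 1.0155


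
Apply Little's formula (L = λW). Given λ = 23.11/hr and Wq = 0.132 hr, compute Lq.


Lq = λWq = 23.11·0.132 = 3.0505

Final: 3.0505


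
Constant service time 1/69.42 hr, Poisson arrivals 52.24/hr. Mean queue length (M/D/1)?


ρ = 52.24/69.42 = 0.7525
M/D/1: Lq = ρ²/(2(1−ρ)) = 0.5663/(2·0.2475) = 1.14411

Final: 1.14411


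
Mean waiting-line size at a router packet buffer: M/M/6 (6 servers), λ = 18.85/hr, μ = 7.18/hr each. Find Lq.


a = λ/μ = 2.6253; ρ = a/6 = 0.4376
P₀ = 0.071866
Lq = P₀·a^c·ρ / (c!·(1−ρ)²) = 0.071866·327.43226·0.4376/(720·0.31634)
= 0.04521

Final: 0.04521


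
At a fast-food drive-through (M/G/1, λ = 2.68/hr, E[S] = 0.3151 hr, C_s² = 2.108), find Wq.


ρ = λ·E[S] = 2.68·0.3151 = 0.8445
E[S²] = E[S]²(1+C_s²) = 0.3151²·(1+2.108) = 0.308587
Wq = λ·E[S²]/(2(1−ρ)) = 2.68·0.308587/(2·0.1555) = 2.65866 hr

Final: 2.65866 hr


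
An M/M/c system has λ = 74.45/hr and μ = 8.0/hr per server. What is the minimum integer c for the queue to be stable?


Stability requires cμ > λ ⇔ c > λ/μ.
λ/μ = 74.45/8.0 = 9.3063
Minimum integer c = ⌊9.3063⌋ + 1 = 10
Check: 10·8.0 = 80.00 > 74.45, while 9·8.0 = 72.00 ≤ 74.45

Final: 10 servers


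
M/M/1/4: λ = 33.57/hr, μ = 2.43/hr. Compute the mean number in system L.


ρ = 33.57/2.43 = 13.8148
L = ρ[1 − (K+1)ρ^K + Kρ^(K+1)] / [(1−ρ)(1−ρ^(K+1))]
Numerator: 13.8148·(1 − 5·36423.382165 + 4·503182.279535) = 25289582.456620
Denominator: (-12.8148)·(-503181.279535) = 6448174.915520
L = 25289582.456620/6448174.915520 = 3.9220

Final: 3.9220


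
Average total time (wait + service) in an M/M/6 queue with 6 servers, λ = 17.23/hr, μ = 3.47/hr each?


a = 4.9654; ρ = 0.8276; P₀ = 0.004764
Lq = P₀·a^c·ρ/(c!(1−ρ)²) = 2.76034
Wq = Lq/λ = 2.76034/17.23 = 0.16021 hr
W = Wq + 1/μ = 0.16021 + 0.28818 = 0.44839 hr

Final: 0.44839 hr


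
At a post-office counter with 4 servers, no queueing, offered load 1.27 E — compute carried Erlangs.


B(4,1.27) = 0.030739 (Erlang-B)
Carried load = a(1 − B) = 1.27·(1 − 0.030739) = 1.27·0.969261 = 1.2310 E

Final: 1.2310 Erlangs


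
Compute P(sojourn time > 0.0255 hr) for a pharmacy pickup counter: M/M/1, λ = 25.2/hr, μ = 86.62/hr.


W ~ Exponential(μ−λ) for M/M/1.
μ − λ = 86.62 − 25.2 = 61.4200
P(W > t) = e^{−(μ−λ)t} = e^{−1.5662} = 0.208835

Final: 0.208835


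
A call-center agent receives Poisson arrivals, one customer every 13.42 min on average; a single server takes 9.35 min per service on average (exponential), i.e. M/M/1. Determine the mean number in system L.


λ = 60/13.42 = 4.4709 /hr
μ = 60/9.35 = 6.4171 /hr
ρ = λ/μ = 4.4709/6.4171 = 0.6967
L = ρ/(1−ρ) = 0.6967/0.3033 = 2.2973

Final: 2.2973


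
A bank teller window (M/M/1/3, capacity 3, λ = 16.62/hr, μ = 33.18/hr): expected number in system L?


ρ = 16.62/33.18 = 0.5009
L = ρ[1 − (K+1)ρ^K + Kρ^(K+1)] / [(1−ρ)(1−ρ^(K+1))]
Numerator: 0.5009·(1 − 4·0.125679 + 3·0.062953) = 0.343692
Denominator: (0.4991)·(0.937047) = 0.467676
L = 0.343692/0.467676 = 0.7349

Final: 0.7349


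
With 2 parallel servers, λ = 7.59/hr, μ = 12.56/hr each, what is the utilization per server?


ρ = λ/(cμ) = 7.59/(2·12.56) = 7.59/25.12 = 0.3021

Final: 0.3021


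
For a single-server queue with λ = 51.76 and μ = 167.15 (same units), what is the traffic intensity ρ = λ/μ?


ρ = λ/μ = 51.76/167.15 = 0.3097

Final: 0.3097


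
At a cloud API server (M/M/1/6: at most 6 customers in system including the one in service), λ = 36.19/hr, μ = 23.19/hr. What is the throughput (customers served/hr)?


ρ = 1.5606; P_K = (1−ρ)ρ^6/(1−ρ^7) = 0.375889
λ_eff = λ(1 − P_K) = 36.19·(1 − 0.375889) = 36.19·0.624111 = 22.5866 /hr

Final: 22.5866 /hr


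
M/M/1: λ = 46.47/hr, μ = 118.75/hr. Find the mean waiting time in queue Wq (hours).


ρ = 46.47/118.75 = 0.3913
Wq = ρ/(μ−λ) = 0.3913/(118.75 − 46.47) = 0.3913/72.28 = 0.005414 hr

Final: 0.005414 hr


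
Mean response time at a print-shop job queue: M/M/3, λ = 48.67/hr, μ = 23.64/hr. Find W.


a = 2.0588; ρ = 0.6863; P₀ = 0.101896
Lq = P₀·a^c·ρ/(c!(1−ρ)²) = 1.03327
Wq = Lq/λ = 1.03327/48.67 = 0.02123 hr
W = Wq + 1/μ = 0.02123 + 0.04230 = 0.06353 hr

Final: 0.06353 hr


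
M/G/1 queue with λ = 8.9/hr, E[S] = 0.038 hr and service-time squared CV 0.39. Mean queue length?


ρ = λ·E[S] = 8.9·0.038 = 0.3382
Lq = ρ²(1+C_s²)/(2(1−ρ)) = 0.1144·(1+0.39)/(2·0.6618)
= 0.1144·1.3900/1.3236 = 0.12012

Final: 0.12012


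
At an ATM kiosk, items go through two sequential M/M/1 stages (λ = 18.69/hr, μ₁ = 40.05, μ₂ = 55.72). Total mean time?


Each node sees arrival rate λ = 18.69/hr (tandem ⇒ throughput preserved).
W₁ = 1/(μ₁−λ) = 1/(40.05−18.69) = 0.04682 hr
W₂ = 1/(μ₂−λ) = 1/(55.72−18.69) = 0.02701 hr
W_total = W₁ + W₂ = 0.04682 + 0.02701 = 0.07382 hr

Final: 0.07382 hr


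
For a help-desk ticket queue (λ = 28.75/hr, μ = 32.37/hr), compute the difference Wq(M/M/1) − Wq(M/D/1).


ρ = 28.75/32.37 = 0.8882
Wq(M/M/1) = ρ/(μ−λ) = 0.8882/3.62 = 0.24535 hr
Wq(M/D/1) = ρ/(2(μ−λ)) = 0.12268 hr
Savings = 0.24535 − 0.12268 = 0.12268 hr

Final: 0.12268 hr


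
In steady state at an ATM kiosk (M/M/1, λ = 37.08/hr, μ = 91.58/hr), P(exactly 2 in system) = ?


ρ = 37.08/91.58 = 0.4049
P_n = (1−ρ)·ρ^n = (1 − 0.4049)·0.4049^2 = 0.5951·0.163937 = 0.097561

Final: 0.097561


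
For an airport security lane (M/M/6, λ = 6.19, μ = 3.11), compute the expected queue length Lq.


a = λ/μ = 1.9904; ρ = a/6 = 0.3317
P₀ = 0.136451
Lq = P₀·a^c·ρ / (c!·(1−ρ)²) = 0.136451·62.17010·0.3317/(720·0.44659)
= 0.008752

Final: 0.008752


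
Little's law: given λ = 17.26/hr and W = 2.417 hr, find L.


L = λW = 17.26·2.417 = 41.7174

Final: 41.7174


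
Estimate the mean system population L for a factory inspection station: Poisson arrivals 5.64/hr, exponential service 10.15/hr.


ρ = λ/μ = 5.64/10.15 = 0.5557
L = ρ/(1−ρ) = 0.5557/(1 − 0.5557) = 0.5557/0.4443 = 1.2506

Final: 1.2506


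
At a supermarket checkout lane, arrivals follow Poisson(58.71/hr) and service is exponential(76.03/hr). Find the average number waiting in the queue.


ρ = 58.71/76.03 = 0.7722
Lq = ρ²/(1−ρ) = 0.5963/0.2278 = 2.6175

Final: 2.6175


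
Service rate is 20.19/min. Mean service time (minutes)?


Mean service time = 1/μ = 1/20.19 minute = 0.04953 minute
In minutes: 0.04953 × 1 = 0.04953 min

Final: 0.04953 min


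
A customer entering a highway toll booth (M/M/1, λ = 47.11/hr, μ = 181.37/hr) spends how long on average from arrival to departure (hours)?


W = 1/(μ−λ) = 1/(181.37 − 47.11) = 1/134.26 = 0.007448 hr

Final: 0.007448 hr


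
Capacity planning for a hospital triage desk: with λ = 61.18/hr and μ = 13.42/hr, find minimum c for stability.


Stability requires cμ > λ ⇔ c > λ/μ.
λ/μ = 61.18/13.42 = 4.5589
Minimum integer c = ⌊4.5589⌋ + 1 = 5
Check: 5·13.42 = 67.10 > 61.18, while 4·13.42 = 53.68 ≤ 61.18

Final: 5 servers


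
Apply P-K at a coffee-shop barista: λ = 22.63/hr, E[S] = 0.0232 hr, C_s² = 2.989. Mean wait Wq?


ρ = λ·E[S] = 22.63·0.0232 = 0.5250
E[S²] = E[S]²(1+C_s²) = 0.0232²·(1+2.989) = 0.002147
Wq = λ·E[S²]/(2(1−ρ)) = 22.63·0.002147/(2·0.4750) = 0.05115 hr

Final: 0.05115 hr


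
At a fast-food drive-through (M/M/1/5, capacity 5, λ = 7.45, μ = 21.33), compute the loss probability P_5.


ρ = λ/μ = 7.45/21.33 = 0.3493
P_K = (1−ρ)ρ^K/(1−ρ^(K+1)) = (0.6507·0.005198)/(1 − 0.001815)
= 0.003382/0.998185 = 0.003389

Final: 0.003389


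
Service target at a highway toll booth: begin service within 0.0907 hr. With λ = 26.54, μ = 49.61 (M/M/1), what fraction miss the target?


ρ = 26.54/49.61 = 0.5350
P(Wq > t) = ρ·e^{−(μ−λ)t} = 0.5350·e^{−2.0924}
= 0.5350·0.123385 = 0.066007

Final: 0.066007


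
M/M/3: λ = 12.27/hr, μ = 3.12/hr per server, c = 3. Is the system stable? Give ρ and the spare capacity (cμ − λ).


Total capacity cμ = 3·3.12 = 9.36/hr
ρ = λ/(cμ) = 12.27/9.36 = 1.3109
Stable ⇔ ρ < 1: NO
Spare capacity = cμ − λ = 9.36 − 12.27 = -2.91/hr

Final: ρ = 1.3109; unstable; margin = -2.91/hr


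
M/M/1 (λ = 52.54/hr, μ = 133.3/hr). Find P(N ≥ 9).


ρ = 52.54/133.3 = 0.3941
P(N ≥ n) = ρ^n = 0.3941^9 = 0.0002296

Final: 0.0002296


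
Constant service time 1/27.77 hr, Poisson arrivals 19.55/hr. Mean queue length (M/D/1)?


ρ = 19.55/27.77 = 0.7040
M/D/1: Lq = ρ²/(2(1−ρ)) = 0.4956/(2·0.2960) = 0.83717

Final: 0.83717


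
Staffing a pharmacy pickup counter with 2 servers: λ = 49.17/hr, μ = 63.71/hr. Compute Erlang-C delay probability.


a = λ/μ = 0.7718; ρ = a/2 = 0.3859
P₀ = 0.443117 (from M/M/c formula)
C(c,a) = [a^c/(c!(1−ρ))]·P₀ = [0.59564/(2·0.6141)]·0.443117
= 0.48496·0.443117 = 0.214895

Final: 0.214895


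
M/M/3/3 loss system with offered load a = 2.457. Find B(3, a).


B(c,a) = (a^c/c!) / Σ_{k=0}^{c} a^k/k!
a^3/3! = 2.472090
Σ terms (k=0..3): 1.00000 + 2.45700 + 3.01842 + 2.47209 = 8.947514
B = 2.472090/8.947514 = 0.276288

Final: 0.276288


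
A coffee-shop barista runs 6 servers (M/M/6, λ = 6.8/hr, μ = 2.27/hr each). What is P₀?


a = λ/μ = 6.8/2.27 = 2.9956; ρ = a/c = 0.4993
Σ_{k=0}^{5} a^k/k! (terms k=0..5) = 1.00000 + 2.99559 + 4.48679 + 4.48021 + 3.35522 + 2.01018 = 18.32799
Tail: a^6/(6!(1−ρ)) = 722.60063/(720·0.5007) = 2.00428
P₀ = 1/(18.32799 + 2.00428) = 1/20.33227 = 0.049183

Final: 0.049183


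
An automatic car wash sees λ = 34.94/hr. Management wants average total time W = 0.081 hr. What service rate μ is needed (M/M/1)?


W = 1/(μ−λ) ⇒ μ − λ = 1/W = 1/0.081 = 12.3457
μ = λ + 1/W = 34.94 + 12.3457 = 47.2857 per hr

Final: 47.2857 /hr


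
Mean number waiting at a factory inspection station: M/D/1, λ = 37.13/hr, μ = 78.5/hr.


ρ = 37.13/78.5 = 0.4730
M/D/1: Lq = ρ²/(2(1−ρ)) = 0.2237/(2·0.5270) = 0.21226

Final: 0.21226


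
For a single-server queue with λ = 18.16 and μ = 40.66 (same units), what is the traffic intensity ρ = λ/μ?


ρ = λ/μ = 18.16/40.66 = 0.4466

Final: 0.4466


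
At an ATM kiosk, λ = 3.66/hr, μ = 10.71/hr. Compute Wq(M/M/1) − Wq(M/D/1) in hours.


ρ = 3.66/10.71 = 0.3417
Wq(M/M/1) = ρ/(μ−λ) = 0.3417/7.05 = 0.04847 hr
Wq(M/D/1) = ρ/(2(μ−λ)) = 0.02424 hr
Savings = 0.04847 − 0.02424 = 0.02424 hr

Final: 0.02424 hr


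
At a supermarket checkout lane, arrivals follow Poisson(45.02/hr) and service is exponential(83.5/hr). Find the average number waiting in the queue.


ρ = 45.02/83.5 = 0.5392
Lq = ρ²/(1−ρ) = 0.2907/0.4608 = 0.6308

Final: 0.6308


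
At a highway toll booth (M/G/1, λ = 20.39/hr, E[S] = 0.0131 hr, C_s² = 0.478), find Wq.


ρ = λ·E[S] = 20.39·0.0131 = 0.2671
E[S²] = E[S]²(1+C_s²) = 0.0131²·(1+0.478) = 0.0002536
Wq = λ·E[S²]/(2(1−ρ)) = 20.39·0.0002536/(2·0.7329) = 0.003528 hr

Final: 0.003528 hr


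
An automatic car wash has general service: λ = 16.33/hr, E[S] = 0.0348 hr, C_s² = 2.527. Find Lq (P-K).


ρ = λ·E[S] = 16.33·0.0348 = 0.5683
Lq = ρ²(1+C_s²)/(2(1−ρ)) = 0.3229·(1+2.527)/(2·0.4317)
= 0.3229·3.5270/0.8634 = 1.31919

Final: 1.31919


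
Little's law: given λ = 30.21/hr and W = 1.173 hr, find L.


L = λW = 30.21·1.173 = 35.4363

Final: 35.4363


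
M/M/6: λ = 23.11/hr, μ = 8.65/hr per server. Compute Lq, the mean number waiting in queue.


a = λ/μ = 2.6717; ρ = a/6 = 0.4453
P₀ = 0.068556
Lq = P₀·a^c·ρ / (c!·(1−ρ)²) = 0.068556·363.66627·0.4453/(720·0.30771)
= 0.05011

Final: 0.05011


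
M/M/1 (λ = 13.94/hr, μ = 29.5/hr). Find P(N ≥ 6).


ρ = 13.94/29.5 = 0.4725
P(N ≥ n) = ρ^n = 0.4725^6 = 0.011134

Final: 0.011134


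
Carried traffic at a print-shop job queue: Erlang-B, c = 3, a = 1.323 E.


B(3,1.323) = 0.107683 (Erlang-B)
Carried load = a(1 − B) = 1.323·(1 − 0.107683) = 1.323·0.892317 = 1.1805 E

Final: 1.1805 Erlangs


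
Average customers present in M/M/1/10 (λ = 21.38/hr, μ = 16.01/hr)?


ρ = 21.38/16.01 = 1.3354
L = ρ[1 − (K+1)ρ^K + Kρ^(K+1)] / [(1−ρ)(1−ρ^(K+1))]
Numerator: 1.3354·(1 − 11·18.036974 + 10·24.086853) = 58.039568
Denominator: (-0.3354)·(-23.086853) = 7.743685
L = 58.039568/7.743685 = 7.4951

Final: 7.4951


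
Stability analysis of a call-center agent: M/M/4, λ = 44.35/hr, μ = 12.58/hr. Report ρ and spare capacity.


Total capacity cμ = 4·12.58 = 50.32/hr
ρ = λ/(cμ) = 44.35/50.32 = 0.8814
Stable ⇔ ρ < 1: YES
Spare capacity = cμ − λ = 50.32 − 44.35 = 5.97/hr

Final: ρ = 0.8814; stable; margin = 5.97/hr


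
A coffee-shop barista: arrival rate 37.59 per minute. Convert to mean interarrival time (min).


Mean interarrival time = 1/λ = 1/37.59 minute = 0.02660 minute
In minutes: 0.02660 × 1 = 0.02660 min

Final: 0.02660 min


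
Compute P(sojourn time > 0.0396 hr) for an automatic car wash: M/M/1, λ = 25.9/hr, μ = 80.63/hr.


W ~ Exponential(μ−λ) for M/M/1.
μ − λ = 80.63 − 25.9 = 54.7300
P(W > t) = e^{−(μ−λ)t} = e^{−2.1673} = 0.114485

Final: 0.114485


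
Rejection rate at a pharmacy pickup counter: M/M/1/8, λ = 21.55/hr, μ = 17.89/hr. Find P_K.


ρ = λ/μ = 21.55/17.89 = 1.2046
P_K = (1−ρ)ρ^K/(1−ρ^(K+1)) = (-0.2046·4.432977)/(1 − 5.339891)
= -0.906914/-4.339891 = 0.208972

Final: 0.208972


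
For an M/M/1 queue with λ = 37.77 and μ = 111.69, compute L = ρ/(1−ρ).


ρ = λ/μ = 37.77/111.69 = 0.3382
L = ρ/(1−ρ) = 0.3382/(1 − 0.3382) = 0.3382/0.6618 = 0.5110

Final: 0.5110


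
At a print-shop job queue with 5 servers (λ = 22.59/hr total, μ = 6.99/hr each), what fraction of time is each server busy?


ρ = λ/(cμ) = 22.59/(5·6.99) = 22.59/34.95 = 0.6464

Final: 0.6464


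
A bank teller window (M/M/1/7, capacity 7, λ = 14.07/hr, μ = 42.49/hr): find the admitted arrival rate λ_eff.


ρ = 0.3311; P_K = (1−ρ)ρ^7/(1−ρ^8) = 0.0002920
λ_eff = λ(1 − P_K) = 14.07·(1 − 0.0002920) = 14.07·0.999708 = 14.0659 /hr

Final: 14.0659 /hr


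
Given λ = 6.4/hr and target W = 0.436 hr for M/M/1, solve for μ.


W = 1/(μ−λ) ⇒ μ − λ = 1/W = 1/0.436 = 2.2936
μ = λ + 1/W = 6.4 + 2.2936 = 8.6936 per hr

Final: 8.6936 /hr


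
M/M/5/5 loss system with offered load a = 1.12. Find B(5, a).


B(c,a) = (a^c/c!) / Σ_{k=0}^{c} a^k/k!
a^5/5! = 0.014686
Σ terms (k=0..5): 1.00000 + 1.12000 + 0.62720 + 0.23415 + 0.06556 + 0.01469 = 3.061604
B = 0.014686/3.061604 = 0.004797

Final: 0.004797


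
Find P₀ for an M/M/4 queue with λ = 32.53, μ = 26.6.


a = λ/μ = 32.53/26.6 = 1.2229; ρ = a/c = 0.3057
Σ_{k=0}^{3} a^k/k! (terms k=0..3) = 1.00000 + 1.22293 + 0.74778 + 0.30483 = 3.27554
Tail: a^4/(4!(1−ρ)) = 2.23671/(24·0.6943) = 0.13424
P₀ = 1/(3.27554 + 0.13424) = 1/3.40978 = 0.293274

Final: 0.293274


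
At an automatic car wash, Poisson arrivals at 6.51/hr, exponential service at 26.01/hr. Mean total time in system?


W = 1/(μ−λ) = 1/(26.01 − 6.51) = 1/19.50 = 0.05128 hr

Final: 0.05128 hr


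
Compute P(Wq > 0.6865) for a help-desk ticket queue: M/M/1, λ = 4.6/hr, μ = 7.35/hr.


ρ = 4.6/7.35 = 0.6259
P(Wq > t) = ρ·e^{−(μ−λ)t} = 0.6259·e^{−1.8879}
= 0.6259·0.151393 = 0.094749

Final: 0.094749


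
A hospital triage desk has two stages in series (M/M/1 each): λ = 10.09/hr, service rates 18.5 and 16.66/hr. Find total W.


Each node sees arrival rate λ = 10.09/hr (tandem ⇒ throughput preserved).
W₁ = 1/(μ₁−λ) = 1/(18.5−10.09) = 0.11891 hr
W₂ = 1/(μ₂−λ) = 1/(16.66−10.09) = 0.15221 hr
W_total = W₁ + W₂ = 0.11891 + 0.15221 = 0.27111 hr

Final: 0.27111 hr


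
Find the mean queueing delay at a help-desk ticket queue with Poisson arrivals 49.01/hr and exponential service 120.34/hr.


ρ = 49.01/120.34 = 0.4073
Wq = ρ/(μ−λ) = 0.4073/(120.34 − 49.01) = 0.4073/71.33 = 0.005710 hr

Final: 0.005710 hr


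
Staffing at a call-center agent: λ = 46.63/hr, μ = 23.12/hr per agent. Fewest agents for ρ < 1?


Stability requires cμ > λ ⇔ c > λ/μ.
λ/μ = 46.63/23.12 = 2.0169
Minimum integer c = ⌊2.0169⌋ + 1 = 3
Check: 3·23.12 = 69.36 > 46.63, while 2·23.12 = 46.24 ≤ 46.63

Final: 3 servers


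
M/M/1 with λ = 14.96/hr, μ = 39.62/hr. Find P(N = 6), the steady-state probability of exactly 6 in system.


ρ = 14.96/39.62 = 0.3776
P_n = (1−ρ)·ρ^n = (1 − 0.3776)·0.3776^6 = 0.6224·0.002898 = 0.001804

Final: 0.001804


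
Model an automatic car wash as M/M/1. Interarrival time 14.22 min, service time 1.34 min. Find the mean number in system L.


λ = 60/14.22 = 4.2194 /hr
μ = 60/1.34 = 44.7761 /hr
ρ = λ/μ = 4.2194/44.7761 = 0.09423
L = ρ/(1−ρ) = 0.09423/0.9058 = 0.1040

Final: 0.1040


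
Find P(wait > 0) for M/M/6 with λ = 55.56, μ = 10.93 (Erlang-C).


a = λ/μ = 5.0833; ρ = a/6 = 0.8472
P₀ = 0.003940 (from M/M/c formula)
C(c,a) = [a^c/(c!(1−ρ))]·P₀ = [17252.51647/(720·0.1528)]·0.003940
= 156.82801·0.003940 = 0.617857

Final: 0.617857


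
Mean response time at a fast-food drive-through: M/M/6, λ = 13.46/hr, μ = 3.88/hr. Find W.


a = 3.4691; ρ = 0.5782; P₀ = 0.029936
Lq = P₀·a^c·ρ/(c!(1−ρ)²) = 0.23548
Wq = Lq/λ = 0.23548/13.46 = 0.01749 hr
W = Wq + 1/μ = 0.01749 + 0.25773 = 0.27523 hr

Final: 0.27523 hr


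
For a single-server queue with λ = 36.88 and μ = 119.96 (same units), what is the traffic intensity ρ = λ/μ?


ρ = λ/μ = 36.88/119.96 = 0.3074

Final: 0.3074


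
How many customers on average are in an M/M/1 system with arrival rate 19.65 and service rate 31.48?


ρ = λ/μ = 19.65/31.48 = 0.6242
L = ρ/(1−ρ) = 0.6242/(1 − 0.6242) = 0.6242/0.3758 = 1.6610

Final: 1.6610


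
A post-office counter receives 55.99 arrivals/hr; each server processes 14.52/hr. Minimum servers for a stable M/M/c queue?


Stability requires cμ > λ ⇔ c > λ/μ.
λ/μ = 55.99/14.52 = 3.8561
Minimum integer c = ⌊3.8561⌋ + 1 = 4
Check: 4·14.52 = 58.08 > 55.99, while 3·14.52 = 43.56 ≤ 55.99

Final: 4 servers


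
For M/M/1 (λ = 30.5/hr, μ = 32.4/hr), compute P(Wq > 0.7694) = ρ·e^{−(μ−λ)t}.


ρ = 30.5/32.4 = 0.9414
P(Wq > t) = ρ·e^{−(μ−λ)t} = 0.9414·e^{−1.4619}
= 0.9414·0.231805 = 0.218211

Final: 0.218211


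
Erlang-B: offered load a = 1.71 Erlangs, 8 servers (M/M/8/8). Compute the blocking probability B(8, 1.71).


B(c,a) = (a^c/c!) / Σ_{k=0}^{c} a^k/k!
a^8/8! = 0.001813
Σ terms (k=0..8): 1.00000 + 1.71000 + 1.46205 + 0.83337 + 0.35627 + 0.12184 + 0.03473 + 0.008483 + 0.001813 = 5.528547
B = 0.001813/5.528547 = 0.0003280

Final: 0.0003280


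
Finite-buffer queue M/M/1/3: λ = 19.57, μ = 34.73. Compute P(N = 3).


ρ = λ/μ = 19.57/34.73 = 0.5635
P_K = (1−ρ)ρ^K/(1−ρ^(K+1)) = (0.4365·0.178920)/(1 − 0.100819)
= 0.078100/0.899181 = 0.086857

Final: 0.086857


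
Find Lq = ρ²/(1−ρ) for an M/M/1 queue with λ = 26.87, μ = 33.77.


ρ = 26.87/33.77 = 0.7957
Lq = ρ²/(1−ρ) = 0.6331/0.2043 = 3.0985

Final: 3.0985


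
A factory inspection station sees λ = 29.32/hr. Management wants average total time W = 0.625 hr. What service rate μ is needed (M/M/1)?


W = 1/(μ−λ) ⇒ μ − λ = 1/W = 1/0.625 = 1.6000
μ = λ + 1/W = 29.32 + 1.6000 = 30.9200 per hr

Final: 30.9200 /hr


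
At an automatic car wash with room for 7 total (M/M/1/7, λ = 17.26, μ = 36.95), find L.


ρ = 17.26/36.95 = 0.4671
L = ρ[1 − (K+1)ρ^K + Kρ^(K+1)] / [(1−ρ)(1−ρ^(K+1))]
Numerator: 0.4671·(1 − 8·0.004853 + 7·0.002267) = 0.456395
Denominator: (0.5329)·(0.997733) = 0.531674
L = 0.456395/0.531674 = 0.8584

Final: 0.8584


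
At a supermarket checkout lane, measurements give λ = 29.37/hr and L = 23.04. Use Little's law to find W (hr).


W = L/λ = 23.04/29.37 = 0.7845 hr

Final: 0.7845 hr


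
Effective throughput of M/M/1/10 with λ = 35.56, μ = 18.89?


ρ = 1.8825; P_K = (1−ρ)ρ^10/(1−ρ^11) = 0.469231
λ_eff = λ(1 − P_K) = 35.56·(1 − 0.469231) = 35.56·0.530769 = 18.8741 /hr

Final: 18.8741 /hr


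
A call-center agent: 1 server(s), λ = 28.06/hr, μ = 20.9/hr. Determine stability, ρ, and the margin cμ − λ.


Total capacity cμ = 1·20.9 = 20.90/hr
ρ = λ/(cμ) = 28.06/20.90 = 1.3426
Stable ⇔ ρ < 1: NO
Spare capacity = cμ − λ = 20.90 − 28.06 = -7.16/hr

Final: ρ = 1.3426; unstable; margin = -7.16/hr


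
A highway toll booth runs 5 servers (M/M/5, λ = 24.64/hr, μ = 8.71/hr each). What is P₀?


a = λ/μ = 24.64/8.71 = 2.8289; ρ = a/c = 0.5658
Σ_{k=0}^{4} a^k/k! (terms k=0..4) = 1.00000 + 2.82893 + 4.00143 + 3.77326 + 2.66857 = 14.27219
Tail: a^5/(5!(1−ρ)) = 181.18104/(120·0.4342) = 3.47719
P₀ = 1/(14.27219 + 3.47719) = 1/17.74938 = 0.056340

Final: 0.056340


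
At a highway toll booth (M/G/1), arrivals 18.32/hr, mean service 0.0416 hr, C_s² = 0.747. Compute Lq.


ρ = λ·E[S] = 18.32·0.0416 = 0.7621
Lq = ρ²(1+C_s²)/(2(1−ρ)) = 0.5808·(1+0.747)/(2·0.2379)
= 0.5808·1.7470/0.4758 = 2.13269

Final: 2.13269


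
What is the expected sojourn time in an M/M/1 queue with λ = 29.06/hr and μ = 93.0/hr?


W = 1/(μ−λ) = 1/(93.0 − 29.06) = 1/63.94 = 0.01564 hr

Final: 0.01564 hr


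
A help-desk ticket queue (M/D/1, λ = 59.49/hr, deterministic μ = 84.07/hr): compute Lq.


ρ = 59.49/84.07 = 0.7076
M/D/1: Lq = ρ²/(2(1−ρ)) = 0.5007/(2·0.2924) = 0.85632

Final: 0.85632


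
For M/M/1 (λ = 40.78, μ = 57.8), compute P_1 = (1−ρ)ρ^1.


ρ = 40.78/57.8 = 0.7055
P_n = (1−ρ)·ρ^n = (1 − 0.7055)·0.7055^1 = 0.2945·0.705536 = 0.207755

Final: 0.207755


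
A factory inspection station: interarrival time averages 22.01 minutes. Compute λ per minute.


λ = 1/(interarrival time) in consistent units.
1 minute = 1 min, so λ = 1/22.01 = 0.04543 per minute

Final: 0.04543 /min


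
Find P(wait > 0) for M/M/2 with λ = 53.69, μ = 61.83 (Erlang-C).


a = λ/μ = 0.8683; ρ = a/2 = 0.4342
P₀ = 0.394531 (from M/M/c formula)
C(c,a) = [a^c/(c!(1−ρ))]·P₀ = [0.75403/(2·0.5658)]·0.394531
= 0.66631·0.394531 = 0.262879

Final: 0.262879


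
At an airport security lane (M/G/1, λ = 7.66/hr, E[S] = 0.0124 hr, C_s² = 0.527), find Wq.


ρ = λ·E[S] = 7.66·0.0124 = 0.09498
E[S²] = E[S]²(1+C_s²) = 0.0124²·(1+0.527) = 0.0002348
Wq = λ·E[S²]/(2(1−ρ)) = 7.66·0.0002348/(2·0.9050) = 0.0009936 hr

Final: 0.0009936 hr


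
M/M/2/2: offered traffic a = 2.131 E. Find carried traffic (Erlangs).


B(2,2.131) = 0.420355 (Erlang-B)
Carried load = a(1 − B) = 2.131·(1 − 0.420355) = 2.131·0.579645 = 1.2352 E

Final: 1.2352 Erlangs


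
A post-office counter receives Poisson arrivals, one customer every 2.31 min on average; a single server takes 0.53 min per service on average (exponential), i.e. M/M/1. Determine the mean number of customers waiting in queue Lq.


λ = 60/2.31 = 25.9740 /hr
μ = 60/0.53 = 113.2075 /hr
ρ = λ/μ = 25.9740/113.2075 = 0.2294
Lq = ρ²/(1−ρ) = 0.05264/0.7706 = 0.06832

Final: 0.06832


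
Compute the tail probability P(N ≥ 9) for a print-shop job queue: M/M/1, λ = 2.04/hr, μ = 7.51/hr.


ρ = 2.04/7.51 = 0.2716
P(N ≥ n) = ρ^n = 0.2716^9 = 0.000008052

Final: 0.000008052


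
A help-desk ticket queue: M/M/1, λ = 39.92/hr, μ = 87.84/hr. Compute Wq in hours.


ρ = 39.92/87.84 = 0.4545
Wq = ρ/(μ−λ) = 0.4545/(87.84 − 39.92) = 0.4545/47.92 = 0.009484 hr

Final: 0.009484 hr


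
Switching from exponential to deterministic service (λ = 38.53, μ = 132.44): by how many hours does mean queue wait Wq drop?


ρ = 38.53/132.44 = 0.2909
Wq(M/M/1) = ρ/(μ−λ) = 0.2909/93.91 = 0.003098 hr
Wq(M/D/1) = ρ/(2(μ−λ)) = 0.001549 hr
Savings = 0.003098 − 0.001549 = 0.001549 hr

Final: 0.001549 hr


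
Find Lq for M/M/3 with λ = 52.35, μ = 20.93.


a = λ/μ = 2.5012; ρ = a/3 = 0.8337
P₀ = 0.044815
Lq = P₀·a^c·ρ / (c!·(1−ρ)²) = 0.044815·15.64741·0.8337/(6·0.02765)
= 3.52467

Final: 3.52467


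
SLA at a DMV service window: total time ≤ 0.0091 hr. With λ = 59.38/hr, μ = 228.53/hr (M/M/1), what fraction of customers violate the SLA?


W ~ Exponential(μ−λ) for M/M/1.
μ − λ = 228.53 − 59.38 = 169.1500
P(W > t) = e^{−(μ−λ)t} = e^{−1.5393} = 0.214539

Final: 0.214539


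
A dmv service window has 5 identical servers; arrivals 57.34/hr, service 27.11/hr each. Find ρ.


ρ = λ/(cμ) = 57.34/(5·27.11) = 57.34/135.55 = 0.4230

Final: 0.4230


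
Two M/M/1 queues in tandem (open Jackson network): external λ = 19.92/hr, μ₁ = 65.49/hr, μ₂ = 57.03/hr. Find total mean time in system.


Each node sees arrival rate λ = 19.92/hr (tandem ⇒ throughput preserved).
W₁ = 1/(μ₁−λ) = 1/(65.49−19.92) = 0.02194 hr
W₂ = 1/(μ₂−λ) = 1/(57.03−19.92) = 0.02695 hr
W_total = W₁ + W₂ = 0.02194 + 0.02695 = 0.04889 hr

Final: 0.04889 hr


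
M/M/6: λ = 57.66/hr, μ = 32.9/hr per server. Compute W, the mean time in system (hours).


a = 1.7526; ρ = 0.2921; P₀ = 0.173211
Lq = P₀·a^c·ρ/(c!(1−ρ)²) = 0.004063
Wq = Lq/λ = 0.004063/57.66 = 0.00007047 hr
W = Wq + 1/μ = 0.00007047 + 0.03040 = 0.03047 hr

Final: 0.03047 hr


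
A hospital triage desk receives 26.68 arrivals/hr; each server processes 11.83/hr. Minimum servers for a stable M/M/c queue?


Stability requires cμ > λ ⇔ c > λ/μ.
λ/μ = 26.68/11.83 = 2.2553
Minimum integer c = ⌊2.2553⌋ + 1 = 3
Check: 3·11.83 = 35.49 > 26.68, while 2·11.83 = 23.66 ≤ 26.68

Final: 3 servers


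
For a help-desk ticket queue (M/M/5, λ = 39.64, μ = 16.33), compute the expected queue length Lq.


a = λ/μ = 2.4274; ρ = a/5 = 0.4855
P₀ = 0.086435
Lq = P₀·a^c·ρ / (c!·(1−ρ)²) = 0.086435·84.28248·0.4855/(120·0.26472)
= 0.11133

Final: 0.11133


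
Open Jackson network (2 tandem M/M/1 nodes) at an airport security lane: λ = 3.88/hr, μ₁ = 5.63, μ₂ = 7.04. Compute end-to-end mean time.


Each node sees arrival rate λ = 3.88/hr (tandem ⇒ throughput preserved).
W₁ = 1/(μ₁−λ) = 1/(5.63−3.88) = 0.57143 hr
W₂ = 1/(μ₂−λ) = 1/(7.04−3.88) = 0.31646 hr
W_total = W₁ + W₂ = 0.57143 + 0.31646 = 0.88788 hr

Final: 0.88788 hr


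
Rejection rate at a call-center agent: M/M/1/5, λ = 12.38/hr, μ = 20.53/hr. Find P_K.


ρ = λ/μ = 12.38/20.53 = 0.6030
P_K = (1−ρ)ρ^K/(1−ρ^(K+1)) = (0.3970·0.079737)/(1 − 0.048083)
= 0.031654/0.951917 = 0.033253

Final: 0.033253


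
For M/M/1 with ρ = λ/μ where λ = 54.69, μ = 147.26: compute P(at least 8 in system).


ρ = 54.69/147.26 = 0.3714
P(N ≥ n) = ρ^n = 0.3714^8 = 0.0003619

Final: 0.0003619


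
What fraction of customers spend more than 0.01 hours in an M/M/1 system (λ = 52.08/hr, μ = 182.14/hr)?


W ~ Exponential(μ−λ) for M/M/1.
μ − λ = 182.14 − 52.08 = 130.0600
P(W > t) = e^{−(μ−λ)t} = e^{−1.3006} = 0.272368

Final: 0.272368


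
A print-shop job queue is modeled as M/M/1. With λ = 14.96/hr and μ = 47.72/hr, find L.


ρ = λ/μ = 14.96/47.72 = 0.3135
L = ρ/(1−ρ) = 0.3135/(1 − 0.3135) = 0.3135/0.6865 = 0.4567

Final: 0.4567


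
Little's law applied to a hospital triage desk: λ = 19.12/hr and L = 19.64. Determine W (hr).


W = L/λ = 19.64/19.12 = 1.0272 hr

Final: 1.0272 hr


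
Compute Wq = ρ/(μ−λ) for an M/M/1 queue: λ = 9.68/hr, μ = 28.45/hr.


ρ = 9.68/28.45 = 0.3402
Wq = ρ/(μ−λ) = 0.3402/(28.45 − 9.68) = 0.3402/18.77 = 0.01813 hr

Final: 0.01813 hr


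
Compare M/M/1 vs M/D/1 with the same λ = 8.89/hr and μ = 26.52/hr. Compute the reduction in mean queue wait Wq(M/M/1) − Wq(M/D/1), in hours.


ρ = 8.89/26.52 = 0.3352
Wq(M/M/1) = ρ/(μ−λ) = 0.3352/17.63 = 0.01901 hr
Wq(M/D/1) = ρ/(2(μ−λ)) = 0.009507 hr
Savings = 0.01901 − 0.009507 = 0.009507 hr

Final: 0.009507 hr


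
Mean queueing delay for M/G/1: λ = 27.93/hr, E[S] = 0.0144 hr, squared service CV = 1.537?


ρ = λ·E[S] = 27.93·0.0144 = 0.4022
E[S²] = E[S]²(1+C_s²) = 0.0144²·(1+1.537) = 0.0005261
Wq = λ·E[S²]/(2(1−ρ)) = 27.93·0.0005261/(2·0.5978) = 0.01229 hr

Final: 0.01229 hr


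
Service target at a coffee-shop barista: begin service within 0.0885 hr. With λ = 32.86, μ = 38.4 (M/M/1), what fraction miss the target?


ρ = 32.86/38.4 = 0.8557
P(Wq > t) = ρ·e^{−(μ−λ)t} = 0.8557·e^{−0.4903}
= 0.8557·0.612449 = 0.524090

Final: 0.524090


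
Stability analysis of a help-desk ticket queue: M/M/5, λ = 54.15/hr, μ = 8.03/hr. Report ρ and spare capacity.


Total capacity cμ = 5·8.03 = 40.15/hr
ρ = λ/(cμ) = 54.15/40.15 = 1.3487
Stable ⇔ ρ < 1: NO
Spare capacity = cμ − λ = 40.15 − 54.15 = -14.00/hr

Final: ρ = 1.3487; unstable; margin = -14.00/hr


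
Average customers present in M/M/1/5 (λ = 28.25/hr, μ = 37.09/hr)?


ρ = 28.25/37.09 = 0.7617
L = ρ[1 − (K+1)ρ^K + Kρ^(K+1)] / [(1−ρ)(1−ρ^(K+1))]
Numerator: 0.7617·(1 − 6·0.256335 + 5·0.195240) = 0.333753
Denominator: (0.2383)·(0.804760) = 0.191806
L = 0.333753/0.191806 = 1.7401

Final: 1.7401


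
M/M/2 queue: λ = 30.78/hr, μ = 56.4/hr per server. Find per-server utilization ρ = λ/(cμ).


ρ = λ/(cμ) = 30.78/(2·56.4) = 30.78/112.80 = 0.2729

Final: 0.2729


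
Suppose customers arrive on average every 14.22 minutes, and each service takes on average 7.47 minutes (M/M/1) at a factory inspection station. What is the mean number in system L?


λ = 60/14.22 = 4.2194 /hr
μ = 60/7.47 = 8.0321 /hr
ρ = λ/μ = 4.2194/8.0321 = 0.5253
L = ρ/(1−ρ) = 0.5253/0.4747 = 1.1067

Final: 1.1067


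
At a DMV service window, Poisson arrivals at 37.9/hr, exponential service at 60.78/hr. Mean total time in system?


W = 1/(μ−λ) = 1/(60.78 − 37.9) = 1/22.88 = 0.04371 hr

Final: 0.04371 hr


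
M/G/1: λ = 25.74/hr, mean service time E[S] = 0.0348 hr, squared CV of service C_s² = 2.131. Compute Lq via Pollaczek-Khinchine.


ρ = λ·E[S] = 25.74·0.0348 = 0.8958
Lq = ρ²(1+C_s²)/(2(1−ρ)) = 0.8024·(1+2.131)/(2·0.1042)
= 0.8024·3.1310/0.2085 = 12.04927

Final: 12.04927


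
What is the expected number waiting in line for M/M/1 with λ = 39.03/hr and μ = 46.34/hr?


ρ = 39.03/46.34 = 0.8423
Lq = ρ²/(1−ρ) = 0.7094/0.1577 = 4.4970

Final: 4.4970


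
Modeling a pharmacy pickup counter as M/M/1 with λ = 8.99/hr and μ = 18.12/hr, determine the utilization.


ρ = λ/μ = 8.99/18.12 = 0.4961

Final: 0.4961


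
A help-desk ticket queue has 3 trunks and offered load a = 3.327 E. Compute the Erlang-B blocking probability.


B(c,a) = (a^c/c!) / Σ_{k=0}^{c} a^k/k!
a^3/3! = 6.137721
Σ terms (k=0..3): 1.00000 + 3.32700 + 5.53446 + 6.13772 = 15.999186
B = 6.137721/15.999186 = 0.383627

Final: 0.383627


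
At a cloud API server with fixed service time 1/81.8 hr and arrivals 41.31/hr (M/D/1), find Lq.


ρ = 41.31/81.8 = 0.5050
M/D/1: Lq = ρ²/(2(1−ρ)) = 0.2550/(2·0.4950) = 0.25762

Final: 0.25762


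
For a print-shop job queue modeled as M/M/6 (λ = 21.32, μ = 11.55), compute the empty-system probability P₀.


a = λ/μ = 21.32/11.55 = 1.8459; ρ = a/c = 0.3076
Σ_{k=0}^{5} a^k/k! (terms k=0..5) = 1.00000 + 1.84589 + 1.70365 + 1.04825 + 0.48374 + 0.17858 = 6.26011
Tail: a^6/(6!(1−ρ)) = 39.55772/(720·0.6924) = 0.07935
P₀ = 1/(6.26011 + 0.07935) = 1/6.33946 = 0.157742

Final: 0.157742


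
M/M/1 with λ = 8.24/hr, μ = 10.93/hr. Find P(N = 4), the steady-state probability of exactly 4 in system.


ρ = 8.24/10.93 = 0.7539
P_n = (1−ρ)·ρ^n = (1 − 0.7539)·0.7539^4 = 0.2461·0.323019 = 0.079499

Final: 0.079499


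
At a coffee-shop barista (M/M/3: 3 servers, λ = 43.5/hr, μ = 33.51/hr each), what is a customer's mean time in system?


a = 1.2981; ρ = 0.4327; P₀ = 0.264316
Lq = P₀·a^c·ρ/(c!(1−ρ)²) = 0.12957
Wq = Lq/λ = 0.12957/43.5 = 0.002979 hr
W = Wq + 1/μ = 0.002979 + 0.02984 = 0.03282 hr

Final: 0.03282 hr


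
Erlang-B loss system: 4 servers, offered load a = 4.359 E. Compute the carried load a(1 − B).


B(4,4.359) = 0.344183 (Erlang-B)
Carried load = a(1 − B) = 4.359·(1 − 0.344183) = 4.359·0.655817 = 2.8587 E

Final: 2.8587 Erlangs


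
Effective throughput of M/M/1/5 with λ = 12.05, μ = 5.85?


ρ = 2.0598; P_K = (1−ρ)ρ^5/(1−ρ^6) = 0.521348
λ_eff = λ(1 − P_K) = 12.05·(1 − 0.521348) = 12.05·0.478652 = 5.7678 /hr

Final: 5.7678 /hr


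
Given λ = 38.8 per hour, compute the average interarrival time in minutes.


Mean interarrival time = 1/λ = 1/38.8 hour = 0.02577 hour
In minutes: 0.02577 × 60 = 1.5464 min

Final: 1.5464 min


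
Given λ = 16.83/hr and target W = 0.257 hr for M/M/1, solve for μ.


W = 1/(μ−λ) ⇒ μ − λ = 1/W = 1/0.257 = 3.8911
μ = λ + 1/W = 16.83 + 3.8911 = 20.7211 per hr

Final: 20.7211 /hr


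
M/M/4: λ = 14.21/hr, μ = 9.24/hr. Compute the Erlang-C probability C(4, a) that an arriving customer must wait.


a = λ/μ = 1.5379; ρ = a/4 = 0.3845
P₀ = 0.212528 (from M/M/c formula)
C(c,a) = [a^c/(c!(1−ρ))]·P₀ = [5.59356/(24·0.6155)]·0.212528
= 0.37864·0.212528 = 0.080472

Final: 0.080472


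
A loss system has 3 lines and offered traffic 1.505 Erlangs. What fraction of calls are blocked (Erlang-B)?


B(c,a) = (a^c/c!) / Σ_{k=0}^{c} a^k/k!
a^3/3! = 0.568144
Σ terms (k=0..3): 1.00000 + 1.50500 + 1.13251 + 0.56814 = 4.205656
B = 0.568144/4.205656 = 0.135090

Final: 0.135090
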